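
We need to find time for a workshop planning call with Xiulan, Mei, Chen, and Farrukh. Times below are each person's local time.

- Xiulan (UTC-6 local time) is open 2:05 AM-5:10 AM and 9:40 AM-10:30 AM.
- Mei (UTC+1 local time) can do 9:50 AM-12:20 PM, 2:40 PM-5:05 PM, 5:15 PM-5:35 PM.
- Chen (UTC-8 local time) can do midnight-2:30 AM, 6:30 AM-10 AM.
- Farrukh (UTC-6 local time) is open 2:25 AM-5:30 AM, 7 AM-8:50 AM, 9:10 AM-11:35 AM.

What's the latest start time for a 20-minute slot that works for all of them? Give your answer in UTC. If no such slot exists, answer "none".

15:45

Xiulan in UTC: 08:05-11:10, 15:40-16:30 (add 6h to convert from UTC-6).
Mei in UTC: 08:50-11:20, 13:40-16:05, 16:15-16:35 (subtract 1h to convert from UTC+1).
Chen in UTC: 08:00-10:30, 14:30-18:00 (add 8h to convert from UTC-8).
Farrukh in UTC: 08:25-11:30, 13:00-14:50, 15:10-17:35 (add 6h to convert from UTC-6).
Xiulan ∩ Mei: 08:50-11:10, 15:40-16:05, 16:15-16:30.
Xiulan ∩ Mei ∩ Chen: 08:50-10:30, 15:40-16:05, 16:15-16:30.
Xiulan ∩ Mei ∩ Chen ∩ Farrukh: 08:50-10:30, 15:40-16:05, 16:15-16:30.
Those are the intersection windows.
The last common window of at least 20 minutes is 15:40-16:05; a 20-minute meeting can start as late as 15:45 and still end by 16:05.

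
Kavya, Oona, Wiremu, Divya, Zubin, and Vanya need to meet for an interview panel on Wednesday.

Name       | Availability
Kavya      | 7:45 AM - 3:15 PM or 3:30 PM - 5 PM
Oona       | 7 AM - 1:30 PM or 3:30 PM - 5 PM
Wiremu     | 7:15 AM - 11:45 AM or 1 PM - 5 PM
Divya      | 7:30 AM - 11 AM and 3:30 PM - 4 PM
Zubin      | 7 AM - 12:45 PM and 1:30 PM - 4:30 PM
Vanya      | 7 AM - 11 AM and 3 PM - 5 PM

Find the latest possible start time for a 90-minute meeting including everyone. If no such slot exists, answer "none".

Kavya ∩ Oona: 07:45-13:30, 15:30-17:00.
Kavya ∩ Oona ∩ Wiremu: 07:45-11:45, 13:00-13:30, 15:30-17:00.
Kavya ∩ Oona ∩ Wiremu ∩ Divya: 07:45-11:00, 15:30-16:00.
Kavya ∩ Oona ∩ Wiremu ∩ Divya ∩ Zubin: 07:45-11:00, 15:30-16:00.
Kavya ∩ Oona ∩ Wiremu ∩ Divya ∩ Zubin ∩ Vanya: 07:45-11:00, 15:30-16:00.
The last common window of at least 90 minutes is 07:45-11:00; a 90-minute meeting can start as late as 09:30 and still end by 11:00.

09:30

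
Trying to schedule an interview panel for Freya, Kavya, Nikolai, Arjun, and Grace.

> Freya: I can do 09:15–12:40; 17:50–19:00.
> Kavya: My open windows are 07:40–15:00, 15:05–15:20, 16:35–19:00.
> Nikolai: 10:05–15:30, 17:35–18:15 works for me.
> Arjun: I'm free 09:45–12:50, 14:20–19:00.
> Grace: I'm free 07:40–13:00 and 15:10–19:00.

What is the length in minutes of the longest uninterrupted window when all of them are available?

Freya ∩ Kavya: 09:15-12:40, 17:50-19:00.
Freya ∩ Kavya ∩ Nikolai: 10:05-12:40, 17:50-18:15.
Freya ∩ Kavya ∩ Nikolai ∩ Arjun: 10:05-12:40, 17:50-18:15.
Freya ∩ Kavya ∩ Nikolai ∩ Arjun ∩ Grace: 10:05-12:40, 17:50-18:15.
So the common availability across everyone is 10:05-12:40, 17:50-18:15.
The longest is 10:05-12:40 at 155 minutes.

155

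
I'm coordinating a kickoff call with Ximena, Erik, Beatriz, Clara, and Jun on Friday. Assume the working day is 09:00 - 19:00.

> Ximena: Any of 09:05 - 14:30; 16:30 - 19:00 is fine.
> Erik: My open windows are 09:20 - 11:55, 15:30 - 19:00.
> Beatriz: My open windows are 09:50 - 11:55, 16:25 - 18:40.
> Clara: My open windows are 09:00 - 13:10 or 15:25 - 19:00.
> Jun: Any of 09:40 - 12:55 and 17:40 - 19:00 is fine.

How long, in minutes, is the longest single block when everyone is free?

125

Ximena ∩ Erik: 09:20-11:55, 16:30-19:00.
Ximena ∩ Erik ∩ Beatriz: 09:50-11:55, 16:30-18:40.
Ximena ∩ Erik ∩ Beatriz ∩ Clara: 09:50-11:55, 16:30-18:40.
Ximena ∩ Erik ∩ Beatriz ∩ Clara ∩ Jun: 09:50-11:55, 17:40-18:40.
The longest is 09:50-11:55 at 125 minutes.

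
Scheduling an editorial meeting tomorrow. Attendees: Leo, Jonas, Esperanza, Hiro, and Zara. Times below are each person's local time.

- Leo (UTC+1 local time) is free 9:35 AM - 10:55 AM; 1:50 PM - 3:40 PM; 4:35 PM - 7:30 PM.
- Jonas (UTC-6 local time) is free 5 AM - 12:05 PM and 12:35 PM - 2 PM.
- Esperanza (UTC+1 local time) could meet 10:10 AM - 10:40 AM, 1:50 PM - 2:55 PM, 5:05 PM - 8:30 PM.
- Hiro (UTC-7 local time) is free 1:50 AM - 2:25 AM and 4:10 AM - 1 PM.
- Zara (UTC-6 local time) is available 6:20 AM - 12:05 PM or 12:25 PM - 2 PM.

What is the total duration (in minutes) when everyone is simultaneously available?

Leo in UTC: 08:35-09:55, 12:50-14:40, 15:35-18:30 (subtract 1h to convert from UTC+1).
Jonas in UTC: 11:00-18:05, 18:35-20:00 (add 6h to convert from UTC-6).
Esperanza in UTC: 09:10-09:40, 12:50-13:55, 16:05-19:30 (subtract 1h to convert from UTC+1).
Hiro in UTC: 08:50-09:25, 11:10-20:00 (add 7h to convert from UTC-7).
Zara in UTC: 12:20-18:05, 18:25-20:00 (add 6h to convert from UTC-6).
Leo ∩ Jonas: 12:50-14:40, 15:35-18:05.
Leo ∩ Jonas ∩ Esperanza: 12:50-13:55, 16:05-18:05.
Leo ∩ Jonas ∩ Esperanza ∩ Hiro: 12:50-13:55, 16:05-18:05.
Leo ∩ Jonas ∩ Esperanza ∩ Hiro ∩ Zara: 12:50-13:55, 16:05-18:05.
So the common availability across everyone is 12:50-13:55, 16:05-18:05.
Summing the common windows: 65 + 120 = 185 minutes.

185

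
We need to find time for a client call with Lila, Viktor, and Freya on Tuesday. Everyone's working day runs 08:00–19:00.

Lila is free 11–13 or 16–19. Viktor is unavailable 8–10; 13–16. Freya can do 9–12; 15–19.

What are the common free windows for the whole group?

11:00-12:00, 16:00-19:00

Lila free: 11:00-13:00, 16:00-19:00.
Viktor free: 10:00-13:00, 16:00-19:00 (invert busy blocks within the working day).
Freya free: 09:00-12:00, 15:00-19:00.
Lila ∩ Viktor: 11:00-13:00, 16:00-19:00.
Lila ∩ Viktor ∩ Freya: 11:00-12:00, 16:00-19:00.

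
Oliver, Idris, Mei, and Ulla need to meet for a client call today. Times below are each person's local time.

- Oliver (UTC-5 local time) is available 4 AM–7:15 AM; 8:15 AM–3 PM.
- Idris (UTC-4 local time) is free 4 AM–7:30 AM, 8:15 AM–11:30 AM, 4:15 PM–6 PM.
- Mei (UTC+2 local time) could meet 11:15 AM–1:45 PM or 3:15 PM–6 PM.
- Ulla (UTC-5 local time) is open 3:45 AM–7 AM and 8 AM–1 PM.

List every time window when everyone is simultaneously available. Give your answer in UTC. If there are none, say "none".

Oliver in UTC: 09:00-12:15, 13:15-20:00 (add 5h to convert from UTC-5).
Idris in UTC: 08:00-11:30, 12:15-15:30, 20:15-22:00 (add 4h to convert from UTC-4).
Mei in UTC: 09:15-11:45, 13:15-16:00 (subtract 2h to convert from UTC+2).
Ulla in UTC: 08:45-12:00, 13:00-18:00 (add 5h to convert from UTC-5).
Oliver ∩ Idris: 09:00-11:30, 13:15-15:30.
Oliver ∩ Idris ∩ Mei: 09:15-11:30, 13:15-15:30.
Oliver ∩ Idris ∩ Mei ∩ Ulla: 09:15-11:30, 13:15-15:30.
So the common availability across everyone is 09:15-11:30, 13:15-15:30.

09:15-11:30, 13:15-15:30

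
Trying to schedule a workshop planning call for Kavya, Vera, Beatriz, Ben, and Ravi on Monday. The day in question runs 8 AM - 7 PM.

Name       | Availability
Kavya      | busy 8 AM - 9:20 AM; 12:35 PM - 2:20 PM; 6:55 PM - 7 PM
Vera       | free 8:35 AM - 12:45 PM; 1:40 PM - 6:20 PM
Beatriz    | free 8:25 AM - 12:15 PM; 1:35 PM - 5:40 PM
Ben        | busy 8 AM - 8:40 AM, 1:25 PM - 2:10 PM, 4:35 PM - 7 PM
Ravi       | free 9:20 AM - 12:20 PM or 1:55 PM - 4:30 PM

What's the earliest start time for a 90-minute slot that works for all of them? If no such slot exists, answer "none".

Kavya free: 09:20-12:35, 14:20-18:55 (invert busy blocks within the working day).
Vera free: 08:35-12:45, 13:40-18:20.
Beatriz free: 08:25-12:15, 13:35-17:40.
Ben free: 08:40-13:25, 14:10-16:35 (invert busy blocks within the working day).
Ravi free: 09:20-12:20, 13:55-16:30.
Kavya ∩ Vera: 09:20-12:35, 14:20-18:20.
Kavya ∩ Vera ∩ Beatriz: 09:20-12:15, 14:20-17:40.
Kavya ∩ Vera ∩ Beatriz ∩ Ben: 09:20-12:15, 14:20-16:35.
Kavya ∩ Vera ∩ Beatriz ∩ Ben ∩ Ravi: 09:20-12:15, 14:20-16:30.
The first common window of at least 90 minutes is 09:20-12:15, so the earliest start is 09:20.

09:20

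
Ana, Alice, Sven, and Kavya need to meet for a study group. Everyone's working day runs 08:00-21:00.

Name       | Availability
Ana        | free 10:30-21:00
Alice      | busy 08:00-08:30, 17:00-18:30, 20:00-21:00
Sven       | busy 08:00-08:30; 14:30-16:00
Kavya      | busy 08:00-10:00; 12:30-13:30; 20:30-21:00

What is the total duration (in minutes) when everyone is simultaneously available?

330

Ana free: 10:30-21:00.
Alice free: 08:30-17:00, 18:30-20:00 (invert busy blocks within the working day).
Sven free: 08:30-14:30, 16:00-21:00 (invert busy blocks within the working day).
Kavya free: 10:00-12:30, 13:30-20:30 (invert busy blocks within the working day).
Ana ∩ Alice: 10:30-17:00, 18:30-20:00.
Ana ∩ Alice ∩ Sven: 10:30-14:30, 16:00-17:00, 18:30-20:00.
Ana ∩ Alice ∩ Sven ∩ Kavya: 10:30-12:30, 13:30-14:30, 16:00-17:00, 18:30-20:00.
Summing the common windows: 120 + 60 + 60 + 90 = 330 minutes.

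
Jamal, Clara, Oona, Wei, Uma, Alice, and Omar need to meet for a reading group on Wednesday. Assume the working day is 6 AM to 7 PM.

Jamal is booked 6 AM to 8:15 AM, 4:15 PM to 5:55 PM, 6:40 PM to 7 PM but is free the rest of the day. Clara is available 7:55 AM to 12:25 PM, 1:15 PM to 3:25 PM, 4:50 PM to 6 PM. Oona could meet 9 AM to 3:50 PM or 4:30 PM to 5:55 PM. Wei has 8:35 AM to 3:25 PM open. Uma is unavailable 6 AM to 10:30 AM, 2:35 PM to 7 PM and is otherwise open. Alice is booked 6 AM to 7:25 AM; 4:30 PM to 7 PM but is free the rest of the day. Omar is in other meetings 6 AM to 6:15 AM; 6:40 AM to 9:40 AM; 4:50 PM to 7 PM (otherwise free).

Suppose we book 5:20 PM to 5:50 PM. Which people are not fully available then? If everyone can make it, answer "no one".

Jamal free: 08:15-16:15, 17:55-18:40 (invert busy blocks within the working day).
Clara free: 07:55-12:25, 13:15-15:25, 16:50-18:00.
Oona free: 09:00-15:50, 16:30-17:55.
Wei free: 08:35-15:25.
Uma free: 10:30-14:35 (invert busy blocks within the working day).
Alice free: 07:25-16:30 (invert busy blocks within the working day).
Omar free: 06:15-06:40, 09:40-16:50 (invert busy blocks within the working day).
Jamal: not fully free for 17:20-17:50. Clara: free for 17:20-17:50. Oona: free for 17:20-17:50. Wei: not fully free for 17:20-17:50. Uma: not fully free for 17:20-17:50. Alice: not fully free for 17:20-17:50. Omar: not fully free for 17:20-17:50.

Alice, Jamal, Omar, Uma, Wei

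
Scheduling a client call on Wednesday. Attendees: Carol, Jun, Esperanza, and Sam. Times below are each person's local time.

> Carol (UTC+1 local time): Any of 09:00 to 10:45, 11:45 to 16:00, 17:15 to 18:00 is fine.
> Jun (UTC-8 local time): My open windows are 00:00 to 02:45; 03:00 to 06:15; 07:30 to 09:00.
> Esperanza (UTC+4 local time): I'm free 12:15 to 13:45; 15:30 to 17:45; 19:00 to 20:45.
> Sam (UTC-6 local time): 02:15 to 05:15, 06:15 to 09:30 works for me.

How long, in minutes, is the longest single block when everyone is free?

Carol in UTC: 08:00-09:45, 10:45-15:00, 16:15-17:00 (subtract 1h to convert from UTC+1).
Jun in UTC: 08:00-10:45, 11:00-14:15, 15:30-17:00 (add 8h to convert from UTC-8).
Esperanza in UTC: 08:15-09:45, 11:30-13:45, 15:00-16:45 (subtract 4h to convert from UTC+4).
Sam in UTC: 08:15-11:15, 12:15-15:30 (add 6h to convert from UTC-6).
Carol ∩ Jun: 08:00-09:45, 11:00-14:15, 16:15-17:00.
Carol ∩ Jun ∩ Esperanza: 08:15-09:45, 11:30-13:45, 16:15-16:45.
Carol ∩ Jun ∩ Esperanza ∩ Sam: 08:15-09:45, 12:15-13:45.
So the common availability across everyone is 08:15-09:45, 12:15-13:45.
The longest is 08:15-09:45 at 90 minutes.

90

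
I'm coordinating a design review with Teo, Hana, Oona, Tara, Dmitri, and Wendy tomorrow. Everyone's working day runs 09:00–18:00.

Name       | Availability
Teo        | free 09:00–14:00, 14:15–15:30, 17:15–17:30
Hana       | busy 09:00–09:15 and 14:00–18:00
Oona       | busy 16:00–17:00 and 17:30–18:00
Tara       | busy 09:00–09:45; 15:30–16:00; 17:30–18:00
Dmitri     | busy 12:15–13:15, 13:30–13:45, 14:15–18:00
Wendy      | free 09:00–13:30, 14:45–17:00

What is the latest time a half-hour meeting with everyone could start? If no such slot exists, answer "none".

Teo free: 09:00-14:00, 14:15-15:30, 17:15-17:30.
Hana free: 09:15-14:00 (invert busy blocks within the working day).
Oona free: 09:00-16:00, 17:00-17:30 (invert busy blocks within the working day).
Tara free: 09:45-15:30, 16:00-17:30 (invert busy blocks within the working day).
Dmitri free: 09:00-12:15, 13:15-13:30, 13:45-14:15 (invert busy blocks within the working day).
Wendy free: 09:00-13:30, 14:45-17:00.
Teo ∩ Hana: 09:15-14:00.
Teo ∩ Hana ∩ Oona: 09:15-14:00.
Teo ∩ Hana ∩ Oona ∩ Tara: 09:45-14:00.
Teo ∩ Hana ∩ Oona ∩ Tara ∩ Dmitri: 09:45-12:15, 13:15-13:30, 13:45-14:00.
Teo ∩ Hana ∩ Oona ∩ Tara ∩ Dmitri ∩ Wendy: 09:45-12:15, 13:15-13:30.
So the common availability across everyone is 09:45-12:15, 13:15-13:30.
The last common window of at least 30 minutes is 09:45-12:15; a 30-minute meeting can start as late as 11:45 and still end by 12:15.

11:45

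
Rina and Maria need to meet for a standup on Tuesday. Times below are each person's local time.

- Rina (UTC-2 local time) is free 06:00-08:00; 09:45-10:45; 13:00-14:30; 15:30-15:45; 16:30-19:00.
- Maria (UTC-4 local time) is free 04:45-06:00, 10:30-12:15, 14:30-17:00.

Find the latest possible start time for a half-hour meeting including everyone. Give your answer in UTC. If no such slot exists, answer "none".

20:30

Rina in UTC: 08:00-10:00, 11:45-12:45, 15:00-16:30, 17:30-17:45, 18:30-21:00 (add 2h to convert from UTC-2).
Maria in UTC: 08:45-10:00, 14:30-16:15, 18:30-21:00 (add 4h to convert from UTC-4).
Rina ∩ Maria: 08:45-10:00, 15:00-16:15, 18:30-21:00.
The last common window of at least 30 minutes is 18:30-21:00; a 30-minute meeting can start as late as 20:30 and still end by 21:00.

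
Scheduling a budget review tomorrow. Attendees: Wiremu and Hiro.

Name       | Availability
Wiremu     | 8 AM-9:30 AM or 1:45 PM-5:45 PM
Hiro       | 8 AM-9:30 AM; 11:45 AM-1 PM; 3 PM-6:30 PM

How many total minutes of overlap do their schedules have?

Wiremu ∩ Hiro: 08:00-09:30, 15:00-17:45.
Summing the common windows: 90 + 165 = 255 minutes.

255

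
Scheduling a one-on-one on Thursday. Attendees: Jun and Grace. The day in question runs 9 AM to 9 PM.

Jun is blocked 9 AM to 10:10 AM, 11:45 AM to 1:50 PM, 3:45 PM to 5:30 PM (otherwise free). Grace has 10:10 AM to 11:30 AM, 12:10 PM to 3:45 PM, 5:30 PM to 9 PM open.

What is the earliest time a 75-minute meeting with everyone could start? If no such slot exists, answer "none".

Jun free: 10:10-11:45, 13:50-15:45, 17:30-21:00 (invert busy blocks within the working day).
Grace free: 10:10-11:30, 12:10-15:45, 17:30-21:00.
Jun ∩ Grace: 10:10-11:30, 13:50-15:45, 17:30-21:00.
The first common window of at least 75 minutes is 10:10-11:30, so the earliest start is 10:10.

10:10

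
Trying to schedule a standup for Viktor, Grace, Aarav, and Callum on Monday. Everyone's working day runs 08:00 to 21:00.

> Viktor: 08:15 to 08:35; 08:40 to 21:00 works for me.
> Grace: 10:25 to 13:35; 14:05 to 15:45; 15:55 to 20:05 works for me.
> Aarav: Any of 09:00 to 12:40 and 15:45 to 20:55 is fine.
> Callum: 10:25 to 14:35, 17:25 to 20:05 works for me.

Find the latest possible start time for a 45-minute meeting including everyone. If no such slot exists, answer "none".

Viktor ∩ Grace: 10:25-13:35, 14:05-15:45, 15:55-20:05.
Viktor ∩ Grace ∩ Aarav: 10:25-12:40, 15:55-20:05.
Viktor ∩ Grace ∩ Aarav ∩ Callum: 10:25-12:40, 17:25-20:05.
The last common window of at least 45 minutes is 17:25-20:05; a 45-minute meeting can start as late as 19:20 and still end by 20:05.

19:20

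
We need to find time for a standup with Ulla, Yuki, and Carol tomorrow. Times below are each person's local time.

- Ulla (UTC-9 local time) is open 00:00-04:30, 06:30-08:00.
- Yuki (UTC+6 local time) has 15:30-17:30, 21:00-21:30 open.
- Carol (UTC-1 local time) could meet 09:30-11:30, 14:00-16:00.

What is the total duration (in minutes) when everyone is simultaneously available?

60

Ulla in UTC: 09:00-13:30, 15:30-17:00 (add 9h to convert from UTC-9).
Yuki in UTC: 09:30-11:30, 15:00-15:30 (subtract 6h to convert from UTC+6).
Carol in UTC: 10:30-12:30, 15:00-17:00 (add 1h to convert from UTC-1).
Ulla ∩ Yuki: 09:30-11:30.
Ulla ∩ Yuki ∩ Carol: 10:30-11:30.
So the common availability across everyone is 10:30-11:30.
That's a single block of 60 minutes.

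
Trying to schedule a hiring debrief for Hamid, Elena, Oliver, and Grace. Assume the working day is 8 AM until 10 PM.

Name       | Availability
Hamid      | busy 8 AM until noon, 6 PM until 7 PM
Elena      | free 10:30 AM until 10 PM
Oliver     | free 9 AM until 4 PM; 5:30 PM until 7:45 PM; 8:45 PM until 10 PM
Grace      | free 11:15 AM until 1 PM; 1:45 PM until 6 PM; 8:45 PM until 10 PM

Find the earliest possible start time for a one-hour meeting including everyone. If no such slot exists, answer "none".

Hamid free: 12:00-18:00, 19:00-22:00 (invert busy blocks within the working day).
Elena free: 10:30-22:00.
Oliver free: 09:00-16:00, 17:30-19:45, 20:45-22:00.
Grace free: 11:15-13:00, 13:45-18:00, 20:45-22:00.
Hamid ∩ Elena: 12:00-18:00, 19:00-22:00.
Hamid ∩ Elena ∩ Oliver: 12:00-16:00, 17:30-18:00, 19:00-19:45, 20:45-22:00.
Hamid ∩ Elena ∩ Oliver ∩ Grace: 12:00-13:00, 13:45-16:00, 17:30-18:00, 20:45-22:00.
The first common window of at least 60 minutes is 12:00-13:00, so the earliest start is 12:00.

12:00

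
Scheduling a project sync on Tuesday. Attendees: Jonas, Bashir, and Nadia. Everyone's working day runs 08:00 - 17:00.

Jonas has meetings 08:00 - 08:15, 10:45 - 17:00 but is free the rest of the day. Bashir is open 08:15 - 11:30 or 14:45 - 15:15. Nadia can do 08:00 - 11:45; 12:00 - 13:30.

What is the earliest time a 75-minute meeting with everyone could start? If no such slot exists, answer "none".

08:15

Jonas free: 08:15-10:45 (invert busy blocks within the working day).
Bashir free: 08:15-11:30, 14:45-15:15.
Nadia free: 08:00-11:45, 12:00-13:30.
Jonas ∩ Bashir: 08:15-10:45.
Jonas ∩ Bashir ∩ Nadia: 08:15-10:45.
Those are the intersection windows.
The first common window of at least 75 minutes is 08:15-10:45, so the earliest start is 08:15.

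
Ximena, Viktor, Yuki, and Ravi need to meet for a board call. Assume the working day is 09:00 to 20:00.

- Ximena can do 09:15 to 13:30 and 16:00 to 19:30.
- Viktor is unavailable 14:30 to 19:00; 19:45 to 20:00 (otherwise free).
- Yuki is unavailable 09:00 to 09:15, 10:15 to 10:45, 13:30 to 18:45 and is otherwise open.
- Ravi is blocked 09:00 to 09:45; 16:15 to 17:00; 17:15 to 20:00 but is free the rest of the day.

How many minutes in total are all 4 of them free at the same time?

195

Ximena free: 09:15-13:30, 16:00-19:30.
Viktor free: 09:00-14:30, 19:00-19:45 (invert busy blocks within the working day).
Yuki free: 09:15-10:15, 10:45-13:30, 18:45-20:00 (invert busy blocks within the working day).
Ravi free: 09:45-16:15, 17:00-17:15 (invert busy blocks within the working day).
Ximena ∩ Viktor: 09:15-13:30, 19:00-19:30.
Ximena ∩ Viktor ∩ Yuki: 09:15-10:15, 10:45-13:30, 19:00-19:30.
Ximena ∩ Viktor ∩ Yuki ∩ Ravi: 09:45-10:15, 10:45-13:30.
Summing the common windows: 30 + 165 = 195 minutes.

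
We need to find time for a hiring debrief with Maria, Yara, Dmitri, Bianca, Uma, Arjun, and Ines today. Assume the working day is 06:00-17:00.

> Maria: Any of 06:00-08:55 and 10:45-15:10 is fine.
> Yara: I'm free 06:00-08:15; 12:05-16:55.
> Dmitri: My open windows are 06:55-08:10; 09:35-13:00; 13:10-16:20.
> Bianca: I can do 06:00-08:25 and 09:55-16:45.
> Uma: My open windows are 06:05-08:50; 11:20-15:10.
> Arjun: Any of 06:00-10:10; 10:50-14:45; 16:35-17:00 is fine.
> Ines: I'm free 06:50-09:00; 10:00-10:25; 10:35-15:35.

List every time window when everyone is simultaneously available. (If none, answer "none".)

Maria ∩ Yara: 06:00-08:15, 12:05-15:10.
Maria ∩ Yara ∩ Dmitri: 06:55-08:10, 12:05-13:00, 13:10-15:10.
Maria ∩ Yara ∩ Dmitri ∩ Bianca: 06:55-08:10, 12:05-13:00, 13:10-15:10.
Maria ∩ Yara ∩ Dmitri ∩ Bianca ∩ Uma: 06:55-08:10, 12:05-13:00, 13:10-15:10.
Maria ∩ Yara ∩ Dmitri ∩ Bianca ∩ Uma ∩ Arjun: 06:55-08:10, 12:05-13:00, 13:10-14:45.
Maria ∩ Yara ∩ Dmitri ∩ Bianca ∩ Uma ∩ Arjun ∩ Ines: 06:55-08:10, 12:05-13:00, 13:10-14:45.
So the common availability across everyone is 06:55-08:10, 12:05-13:00, 13:10-14:45.

06:55-08:10, 12:05-13:00, 13:10-14:45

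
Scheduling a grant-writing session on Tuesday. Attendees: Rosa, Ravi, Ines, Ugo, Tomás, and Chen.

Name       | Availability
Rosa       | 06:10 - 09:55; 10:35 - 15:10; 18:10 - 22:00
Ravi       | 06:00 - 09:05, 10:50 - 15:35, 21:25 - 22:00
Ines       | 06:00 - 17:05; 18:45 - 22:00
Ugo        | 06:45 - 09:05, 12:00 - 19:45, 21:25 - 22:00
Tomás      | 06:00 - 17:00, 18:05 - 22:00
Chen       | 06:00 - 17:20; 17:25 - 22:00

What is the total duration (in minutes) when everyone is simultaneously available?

Rosa ∩ Ravi: 06:10-09:05, 10:50-15:10, 21:25-22:00.
Rosa ∩ Ravi ∩ Ines: 06:10-09:05, 10:50-15:10, 21:25-22:00.
Rosa ∩ Ravi ∩ Ines ∩ Ugo: 06:45-09:05, 12:00-15:10, 21:25-22:00.
Rosa ∩ Ravi ∩ Ines ∩ Ugo ∩ Tomás: 06:45-09:05, 12:00-15:10, 21:25-22:00.
Rosa ∩ Ravi ∩ Ines ∩ Ugo ∩ Tomás ∩ Chen: 06:45-09:05, 12:00-15:10, 21:25-22:00.
So the common availability across everyone is 06:45-09:05, 12:00-15:10, 21:25-22:00.
Summing the common windows: 140 + 190 + 35 = 365 minutes.

365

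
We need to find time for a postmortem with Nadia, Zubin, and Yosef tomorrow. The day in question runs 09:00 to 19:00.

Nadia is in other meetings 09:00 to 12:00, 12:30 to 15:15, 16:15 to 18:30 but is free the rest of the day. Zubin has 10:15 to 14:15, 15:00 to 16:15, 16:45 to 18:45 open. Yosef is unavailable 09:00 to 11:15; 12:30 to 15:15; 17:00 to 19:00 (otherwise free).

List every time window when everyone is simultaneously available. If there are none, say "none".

12:00-12:30, 15:15-16:15

Nadia free: 12:00-12:30, 15:15-16:15, 18:30-19:00 (invert busy blocks within the working day).
Zubin free: 10:15-14:15, 15:00-16:15, 16:45-18:45.
Yosef free: 11:15-12:30, 15:15-17:00 (invert busy blocks within the working day).
Nadia ∩ Zubin: 12:00-12:30, 15:15-16:15, 18:30-18:45.
Nadia ∩ Zubin ∩ Yosef: 12:00-12:30, 15:15-16:15.
So the common availability across everyone is 12:00-12:30, 15:15-16:15.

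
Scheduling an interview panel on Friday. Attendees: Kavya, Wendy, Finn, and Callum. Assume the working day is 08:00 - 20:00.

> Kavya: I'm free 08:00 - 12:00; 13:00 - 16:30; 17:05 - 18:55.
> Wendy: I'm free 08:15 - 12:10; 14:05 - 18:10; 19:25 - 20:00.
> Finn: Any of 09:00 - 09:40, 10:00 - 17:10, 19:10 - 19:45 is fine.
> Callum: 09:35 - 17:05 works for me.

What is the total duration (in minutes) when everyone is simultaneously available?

270

Kavya ∩ Wendy: 08:15-12:00, 14:05-16:30, 17:05-18:10.
Kavya ∩ Wendy ∩ Finn: 09:00-09:40, 10:00-12:00, 14:05-16:30, 17:05-17:10.
Kavya ∩ Wendy ∩ Finn ∩ Callum: 09:35-09:40, 10:00-12:00, 14:05-16:30.
Those are the intersection windows.
Summing the common windows: 5 + 120 + 145 = 270 minutes.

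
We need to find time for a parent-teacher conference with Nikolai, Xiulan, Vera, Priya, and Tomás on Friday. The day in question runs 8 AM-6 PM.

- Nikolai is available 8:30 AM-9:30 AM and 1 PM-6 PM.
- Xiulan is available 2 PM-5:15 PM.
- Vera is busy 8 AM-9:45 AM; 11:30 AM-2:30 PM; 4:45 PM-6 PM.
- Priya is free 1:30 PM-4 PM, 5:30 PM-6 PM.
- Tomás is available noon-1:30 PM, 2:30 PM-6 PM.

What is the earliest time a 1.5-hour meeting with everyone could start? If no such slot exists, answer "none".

Nikolai free: 08:30-09:30, 13:00-18:00.
Xiulan free: 14:00-17:15.
Vera free: 09:45-11:30, 14:30-16:45 (invert busy blocks within the working day).
Priya free: 13:30-16:00, 17:30-18:00.
Tomás free: 12:00-13:30, 14:30-18:00.
Nikolai ∩ Xiulan: 14:00-17:15.
Nikolai ∩ Xiulan ∩ Vera: 14:30-16:45.
Nikolai ∩ Xiulan ∩ Vera ∩ Priya: 14:30-16:00.
Nikolai ∩ Xiulan ∩ Vera ∩ Priya ∩ Tomás: 14:30-16:00.
The first common window of at least 90 minutes is 14:30-16:00, so the earliest start is 14:30.

14:30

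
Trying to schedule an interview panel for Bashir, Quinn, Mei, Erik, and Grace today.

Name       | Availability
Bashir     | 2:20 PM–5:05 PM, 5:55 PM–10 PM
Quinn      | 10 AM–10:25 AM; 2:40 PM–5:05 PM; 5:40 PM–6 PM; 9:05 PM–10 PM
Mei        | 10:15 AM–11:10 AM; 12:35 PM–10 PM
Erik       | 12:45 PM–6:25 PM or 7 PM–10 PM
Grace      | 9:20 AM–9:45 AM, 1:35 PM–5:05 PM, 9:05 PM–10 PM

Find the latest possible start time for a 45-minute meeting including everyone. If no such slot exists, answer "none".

Bashir ∩ Quinn: 14:40-17:05, 17:55-18:00, 21:05-22:00.
Bashir ∩ Quinn ∩ Mei: 14:40-17:05, 17:55-18:00, 21:05-22:00.
Bashir ∩ Quinn ∩ Mei ∩ Erik: 14:40-17:05, 17:55-18:00, 21:05-22:00.
Bashir ∩ Quinn ∩ Mei ∩ Erik ∩ Grace: 14:40-17:05, 21:05-22:00.
The last common window of at least 45 minutes is 21:05-22:00; a 45-minute meeting can start as late as 21:15 and still end by 22:00.

21:15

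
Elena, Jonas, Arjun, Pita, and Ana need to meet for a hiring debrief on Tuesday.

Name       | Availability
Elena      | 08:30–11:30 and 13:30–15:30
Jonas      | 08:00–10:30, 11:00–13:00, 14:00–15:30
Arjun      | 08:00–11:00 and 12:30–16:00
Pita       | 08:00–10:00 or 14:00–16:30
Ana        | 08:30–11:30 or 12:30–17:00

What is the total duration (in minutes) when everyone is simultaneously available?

180

Elena ∩ Jonas: 08:30-10:30, 11:00-11:30, 14:00-15:30.
Elena ∩ Jonas ∩ Arjun: 08:30-10:30, 14:00-15:30.
Elena ∩ Jonas ∩ Arjun ∩ Pita: 08:30-10:00, 14:00-15:30.
Elena ∩ Jonas ∩ Arjun ∩ Pita ∩ Ana: 08:30-10:00, 14:00-15:30.
Summing the common windows: 90 + 90 = 180 minutes.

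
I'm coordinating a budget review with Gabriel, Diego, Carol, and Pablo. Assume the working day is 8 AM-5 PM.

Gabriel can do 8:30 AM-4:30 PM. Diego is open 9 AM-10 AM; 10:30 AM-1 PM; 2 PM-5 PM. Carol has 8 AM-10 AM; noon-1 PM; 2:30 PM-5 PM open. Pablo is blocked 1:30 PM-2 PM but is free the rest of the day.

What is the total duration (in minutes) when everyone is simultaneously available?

240

Gabriel free: 08:30-16:30.
Diego free: 09:00-10:00, 10:30-13:00, 14:00-17:00.
Carol free: 08:00-10:00, 12:00-13:00, 14:30-17:00.
Pablo free: 08:00-13:30, 14:00-17:00 (invert busy blocks within the working day).
Gabriel ∩ Diego: 09:00-10:00, 10:30-13:00, 14:00-16:30.
Gabriel ∩ Diego ∩ Carol: 09:00-10:00, 12:00-13:00, 14:30-16:30.
Gabriel ∩ Diego ∩ Carol ∩ Pablo: 09:00-10:00, 12:00-13:00, 14:30-16:30.
Summing the common windows: 60 + 60 + 120 = 240 minutes.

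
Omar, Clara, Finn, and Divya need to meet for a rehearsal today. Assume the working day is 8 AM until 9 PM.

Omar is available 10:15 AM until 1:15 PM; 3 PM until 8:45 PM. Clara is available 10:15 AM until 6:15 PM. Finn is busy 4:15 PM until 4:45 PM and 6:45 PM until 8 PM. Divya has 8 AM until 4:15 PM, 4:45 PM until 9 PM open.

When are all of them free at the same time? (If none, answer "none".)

Omar free: 10:15-13:15, 15:00-20:45.
Clara free: 10:15-18:15.
Finn free: 08:00-16:15, 16:45-18:45, 20:00-21:00 (invert busy blocks within the working day).
Divya free: 08:00-16:15, 16:45-21:00.
Omar ∩ Clara: 10:15-13:15, 15:00-18:15.
Omar ∩ Clara ∩ Finn: 10:15-13:15, 15:00-16:15, 16:45-18:15.
Omar ∩ Clara ∩ Finn ∩ Divya: 10:15-13:15, 15:00-16:15, 16:45-18:15.
So the common availability across everyone is 10:15-13:15, 15:00-16:15, 16:45-18:15.

10:15-13:15, 15:00-16:15, 16:45-18:15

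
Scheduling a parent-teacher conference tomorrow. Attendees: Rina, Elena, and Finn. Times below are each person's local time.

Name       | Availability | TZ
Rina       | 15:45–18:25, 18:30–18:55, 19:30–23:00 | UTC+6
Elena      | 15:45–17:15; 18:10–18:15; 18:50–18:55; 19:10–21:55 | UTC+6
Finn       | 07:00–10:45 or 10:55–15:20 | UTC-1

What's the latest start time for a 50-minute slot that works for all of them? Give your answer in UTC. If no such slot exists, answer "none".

Rina in UTC: 09:45-12:25, 12:30-12:55, 13:30-17:00 (subtract 6h to convert from UTC+6).
Elena in UTC: 09:45-11:15, 12:10-12:15, 12:50-12:55, 13:10-15:55 (subtract 6h to convert from UTC+6).
Finn in UTC: 08:00-11:45, 11:55-16:20 (add 1h to convert from UTC-1).
Rina ∩ Elena: 09:45-11:15, 12:10-12:15, 12:50-12:55, 13:30-15:55.
Rina ∩ Elena ∩ Finn: 09:45-11:15, 12:10-12:15, 12:50-12:55, 13:30-15:55.
Those are the intersection windows.
The last common window of at least 50 minutes is 13:30-15:55; a 50-minute meeting can start as late as 15:05 and still end by 15:55.

15:05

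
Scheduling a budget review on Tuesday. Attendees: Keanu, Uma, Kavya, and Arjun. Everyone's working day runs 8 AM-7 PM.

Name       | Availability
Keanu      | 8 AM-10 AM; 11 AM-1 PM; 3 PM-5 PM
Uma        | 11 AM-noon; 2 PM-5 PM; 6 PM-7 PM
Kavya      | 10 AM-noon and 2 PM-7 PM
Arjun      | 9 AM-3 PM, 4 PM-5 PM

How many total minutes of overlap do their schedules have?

120

Keanu ∩ Uma: 11:00-12:00, 15:00-17:00.
Keanu ∩ Uma ∩ Kavya: 11:00-12:00, 15:00-17:00.
Keanu ∩ Uma ∩ Kavya ∩ Arjun: 11:00-12:00, 16:00-17:00.
Summing the common windows: 60 + 60 = 120 minutes.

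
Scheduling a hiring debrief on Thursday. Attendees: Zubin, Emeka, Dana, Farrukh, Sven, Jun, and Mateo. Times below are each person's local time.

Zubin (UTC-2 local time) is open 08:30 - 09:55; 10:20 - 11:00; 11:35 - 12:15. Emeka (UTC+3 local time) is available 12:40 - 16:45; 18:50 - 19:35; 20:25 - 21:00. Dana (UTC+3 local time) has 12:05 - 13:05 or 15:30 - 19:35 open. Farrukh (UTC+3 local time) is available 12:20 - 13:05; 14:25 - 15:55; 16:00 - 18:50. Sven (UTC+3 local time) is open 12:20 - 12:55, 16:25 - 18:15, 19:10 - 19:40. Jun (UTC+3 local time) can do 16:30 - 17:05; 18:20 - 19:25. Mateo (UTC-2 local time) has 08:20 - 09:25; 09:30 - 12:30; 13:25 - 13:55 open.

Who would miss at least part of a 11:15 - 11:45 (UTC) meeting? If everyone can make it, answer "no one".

Dana, Farrukh, Jun, Mateo, Sven

Zubin in UTC: 10:30-11:55, 12:20-13:00, 13:35-14:15 (add 2h to convert from UTC-2).
Emeka in UTC: 09:40-13:45, 15:50-16:35, 17:25-18:00 (subtract 3h to convert from UTC+3).
Dana in UTC: 09:05-10:05, 12:30-16:35 (subtract 3h to convert from UTC+3).
Farrukh in UTC: 09:20-10:05, 11:25-12:55, 13:00-15:50 (subtract 3h to convert from UTC+3).
Sven in UTC: 09:20-09:55, 13:25-15:15, 16:10-16:40 (subtract 3h to convert from UTC+3).
Jun in UTC: 13:30-14:05, 15:20-16:25 (subtract 3h to convert from UTC+3).
Mateo in UTC: 10:20-11:25, 11:30-14:30, 15:25-15:55 (add 2h to convert from UTC-2).
Zubin: free for 11:15-11:45. Emeka: free for 11:15-11:45. Dana: not fully free for 11:15-11:45. Farrukh: not fully free for 11:15-11:45. Sven: not fully free for 11:15-11:45. Jun: not fully free for 11:15-11:45. Mateo: not fully free for 11:15-11:45.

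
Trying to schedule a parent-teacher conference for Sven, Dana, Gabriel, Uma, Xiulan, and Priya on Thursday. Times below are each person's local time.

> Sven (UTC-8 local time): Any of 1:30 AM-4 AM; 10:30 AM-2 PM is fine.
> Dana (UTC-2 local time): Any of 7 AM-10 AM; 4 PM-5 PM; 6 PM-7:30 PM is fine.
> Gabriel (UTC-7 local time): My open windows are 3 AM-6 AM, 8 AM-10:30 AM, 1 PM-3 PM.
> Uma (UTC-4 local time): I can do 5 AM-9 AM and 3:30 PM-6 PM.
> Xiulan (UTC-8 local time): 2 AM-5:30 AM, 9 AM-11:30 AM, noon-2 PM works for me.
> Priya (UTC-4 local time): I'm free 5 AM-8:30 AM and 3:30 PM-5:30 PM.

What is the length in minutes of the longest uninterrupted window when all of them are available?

120

Sven in UTC: 09:30-12:00, 18:30-22:00 (add 8h to convert from UTC-8).
Dana in UTC: 09:00-12:00, 18:00-19:00, 20:00-21:30 (add 2h to convert from UTC-2).
Gabriel in UTC: 10:00-13:00, 15:00-17:30, 20:00-22:00 (add 7h to convert from UTC-7).
Uma in UTC: 09:00-13:00, 19:30-22:00 (add 4h to convert from UTC-4).
Xiulan in UTC: 10:00-13:30, 17:00-19:30, 20:00-22:00 (add 8h to convert from UTC-8).
Priya in UTC: 09:00-12:30, 19:30-21:30 (add 4h to convert from UTC-4).
Sven ∩ Dana: 09:30-12:00, 18:30-19:00, 20:00-21:30.
Sven ∩ Dana ∩ Gabriel: 10:00-12:00, 20:00-21:30.
Sven ∩ Dana ∩ Gabriel ∩ Uma: 10:00-12:00, 20:00-21:30.
Sven ∩ Dana ∩ Gabriel ∩ Uma ∩ Xiulan: 10:00-12:00, 20:00-21:30.
Sven ∩ Dana ∩ Gabriel ∩ Uma ∩ Xiulan ∩ Priya: 10:00-12:00, 20:00-21:30.
The longest is 10:00-12:00 at 120 minutes.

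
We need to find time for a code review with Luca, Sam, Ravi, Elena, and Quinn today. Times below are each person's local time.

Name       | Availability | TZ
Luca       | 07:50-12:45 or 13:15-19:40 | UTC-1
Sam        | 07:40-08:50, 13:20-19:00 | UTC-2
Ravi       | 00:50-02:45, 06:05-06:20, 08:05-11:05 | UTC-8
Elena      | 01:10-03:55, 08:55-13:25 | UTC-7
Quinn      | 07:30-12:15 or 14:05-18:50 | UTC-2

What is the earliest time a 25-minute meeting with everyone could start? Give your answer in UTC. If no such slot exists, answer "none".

Luca in UTC: 08:50-13:45, 14:15-20:40 (add 1h to convert from UTC-1).
Sam in UTC: 09:40-10:50, 15:20-21:00 (add 2h to convert from UTC-2).
Ravi in UTC: 08:50-10:45, 14:05-14:20, 16:05-19:05 (add 8h to convert from UTC-8).
Elena in UTC: 08:10-10:55, 15:55-20:25 (add 7h to convert from UTC-7).
Quinn in UTC: 09:30-14:15, 16:05-20:50 (add 2h to convert from UTC-2).
Luca ∩ Sam: 09:40-10:50, 15:20-20:40.
Luca ∩ Sam ∩ Ravi: 09:40-10:45, 16:05-19:05.
Luca ∩ Sam ∩ Ravi ∩ Elena: 09:40-10:45, 16:05-19:05.
Luca ∩ Sam ∩ Ravi ∩ Elena ∩ Quinn: 09:40-10:45, 16:05-19:05.
The first common window of at least 25 minutes is 09:40-10:45, so the earliest start is 09:40.

09:40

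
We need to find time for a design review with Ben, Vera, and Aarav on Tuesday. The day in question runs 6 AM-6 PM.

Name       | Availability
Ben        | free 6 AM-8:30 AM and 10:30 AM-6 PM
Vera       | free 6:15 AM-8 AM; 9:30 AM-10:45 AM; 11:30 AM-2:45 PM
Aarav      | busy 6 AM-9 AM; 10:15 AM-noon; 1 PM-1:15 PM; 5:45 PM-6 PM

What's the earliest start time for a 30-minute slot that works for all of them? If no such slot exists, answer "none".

Ben free: 06:00-08:30, 10:30-18:00.
Vera free: 06:15-08:00, 09:30-10:45, 11:30-14:45.
Aarav free: 09:00-10:15, 12:00-13:00, 13:15-17:45 (invert busy blocks within the working day).
Ben ∩ Vera: 06:15-08:00, 10:30-10:45, 11:30-14:45.
Ben ∩ Vera ∩ Aarav: 12:00-13:00, 13:15-14:45.
The first common window of at least 30 minutes is 12:00-13:00, so the earliest start is 12:00.

12:00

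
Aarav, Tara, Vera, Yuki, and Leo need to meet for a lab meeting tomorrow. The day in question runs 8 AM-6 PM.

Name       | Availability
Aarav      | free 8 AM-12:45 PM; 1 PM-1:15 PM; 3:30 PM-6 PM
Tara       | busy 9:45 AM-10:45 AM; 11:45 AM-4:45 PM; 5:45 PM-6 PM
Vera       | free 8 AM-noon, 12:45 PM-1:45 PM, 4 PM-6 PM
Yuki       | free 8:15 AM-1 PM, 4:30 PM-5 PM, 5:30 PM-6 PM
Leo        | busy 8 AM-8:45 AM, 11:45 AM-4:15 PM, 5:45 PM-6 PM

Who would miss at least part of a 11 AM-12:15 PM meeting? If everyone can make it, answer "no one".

Aarav free: 08:00-12:45, 13:00-13:15, 15:30-18:00.
Tara free: 08:00-09:45, 10:45-11:45, 16:45-17:45 (invert busy blocks within the working day).
Vera free: 08:00-12:00, 12:45-13:45, 16:00-18:00.
Yuki free: 08:15-13:00, 16:30-17:00, 17:30-18:00.
Leo free: 08:45-11:45, 16:15-17:45 (invert busy blocks within the working day).
Aarav: free for 11:00-12:15. Tara: not fully free for 11:00-12:15. Vera: not fully free for 11:00-12:15. Yuki: free for 11:00-12:15. Leo: not fully free for 11:00-12:15.

Leo, Tara, Vera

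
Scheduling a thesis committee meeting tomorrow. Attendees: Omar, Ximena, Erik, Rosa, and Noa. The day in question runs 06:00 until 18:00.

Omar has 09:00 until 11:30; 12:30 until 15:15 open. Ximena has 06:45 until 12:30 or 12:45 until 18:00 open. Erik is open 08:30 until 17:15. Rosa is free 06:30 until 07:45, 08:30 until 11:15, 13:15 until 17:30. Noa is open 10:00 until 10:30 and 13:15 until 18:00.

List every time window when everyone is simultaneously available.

Omar ∩ Ximena: 09:00-11:30, 12:45-15:15.
Omar ∩ Ximena ∩ Erik: 09:00-11:30, 12:45-15:15.
Omar ∩ Ximena ∩ Erik ∩ Rosa: 09:00-11:15, 13:15-15:15.
Omar ∩ Ximena ∩ Erik ∩ Rosa ∩ Noa: 10:00-10:30, 13:15-15:15.

10:00-10:30, 13:15-15:15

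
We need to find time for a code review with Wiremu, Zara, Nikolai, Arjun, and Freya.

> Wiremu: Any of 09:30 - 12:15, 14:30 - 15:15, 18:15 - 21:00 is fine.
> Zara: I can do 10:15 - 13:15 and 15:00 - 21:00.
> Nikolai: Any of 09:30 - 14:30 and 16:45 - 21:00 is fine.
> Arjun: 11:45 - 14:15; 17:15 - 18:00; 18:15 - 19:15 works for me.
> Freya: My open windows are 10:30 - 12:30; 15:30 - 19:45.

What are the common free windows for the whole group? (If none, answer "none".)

Wiremu ∩ Zara: 10:15-12:15, 15:00-15:15, 18:15-21:00.
Wiremu ∩ Zara ∩ Nikolai: 10:15-12:15, 18:15-21:00.
Wiremu ∩ Zara ∩ Nikolai ∩ Arjun: 11:45-12:15, 18:15-19:15.
Wiremu ∩ Zara ∩ Nikolai ∩ Arjun ∩ Freya: 11:45-12:15, 18:15-19:15.
Those are the intersection windows.

11:45-12:15, 18:15-19:15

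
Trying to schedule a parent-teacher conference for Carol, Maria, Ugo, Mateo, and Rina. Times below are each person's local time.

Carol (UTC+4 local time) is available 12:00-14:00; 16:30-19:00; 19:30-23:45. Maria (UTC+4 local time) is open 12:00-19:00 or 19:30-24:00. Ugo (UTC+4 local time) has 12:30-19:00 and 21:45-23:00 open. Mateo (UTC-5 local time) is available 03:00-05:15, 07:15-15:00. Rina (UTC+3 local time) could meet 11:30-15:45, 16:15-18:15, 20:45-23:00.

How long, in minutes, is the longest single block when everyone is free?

105

Carol in UTC: 08:00-10:00, 12:30-15:00, 15:30-19:45 (subtract 4h to convert from UTC+4).
Maria in UTC: 08:00-15:00, 15:30-20:00 (subtract 4h to convert from UTC+4).
Ugo in UTC: 08:30-15:00, 17:45-19:00 (subtract 4h to convert from UTC+4).
Mateo in UTC: 08:00-10:15, 12:15-20:00 (add 5h to convert from UTC-5).
Rina in UTC: 08:30-12:45, 13:15-15:15, 17:45-20:00 (subtract 3h to convert from UTC+3).
Carol ∩ Maria: 08:00-10:00, 12:30-15:00, 15:30-19:45.
Carol ∩ Maria ∩ Ugo: 08:30-10:00, 12:30-15:00, 17:45-19:00.
Carol ∩ Maria ∩ Ugo ∩ Mateo: 08:30-10:00, 12:30-15:00, 17:45-19:00.
Carol ∩ Maria ∩ Ugo ∩ Mateo ∩ Rina: 08:30-10:00, 12:30-12:45, 13:15-15:00, 17:45-19:00.
The longest is 13:15-15:00 at 105 minutes.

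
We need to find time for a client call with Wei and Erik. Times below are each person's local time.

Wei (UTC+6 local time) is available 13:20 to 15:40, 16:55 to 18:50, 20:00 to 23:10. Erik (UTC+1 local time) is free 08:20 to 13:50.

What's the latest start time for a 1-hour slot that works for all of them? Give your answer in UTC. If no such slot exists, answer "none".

Wei in UTC: 07:20-09:40, 10:55-12:50, 14:00-17:10 (subtract 6h to convert from UTC+6).
Erik in UTC: 07:20-12:50 (subtract 1h to convert from UTC+1).
Wei ∩ Erik: 07:20-09:40, 10:55-12:50.
The last common window of at least 60 minutes is 10:55-12:50; a 60-minute meeting can start as late as 11:50 and still end by 12:50.

11:50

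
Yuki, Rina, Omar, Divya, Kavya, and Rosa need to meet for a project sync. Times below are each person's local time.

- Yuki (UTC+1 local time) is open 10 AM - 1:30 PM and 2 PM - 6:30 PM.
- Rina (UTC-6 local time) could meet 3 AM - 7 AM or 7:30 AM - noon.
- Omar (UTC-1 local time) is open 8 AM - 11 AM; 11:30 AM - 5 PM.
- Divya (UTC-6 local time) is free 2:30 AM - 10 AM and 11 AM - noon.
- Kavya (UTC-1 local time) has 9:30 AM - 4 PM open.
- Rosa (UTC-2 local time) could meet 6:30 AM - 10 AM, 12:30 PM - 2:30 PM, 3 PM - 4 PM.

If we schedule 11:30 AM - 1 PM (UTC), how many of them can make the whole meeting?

Yuki in UTC: 09:00-12:30, 13:00-17:30 (subtract 1h to convert from UTC+1).
Rina in UTC: 09:00-13:00, 13:30-18:00 (add 6h to convert from UTC-6).
Omar in UTC: 09:00-12:00, 12:30-18:00 (add 1h to convert from UTC-1).
Divya in UTC: 08:30-16:00, 17:00-18:00 (add 6h to convert from UTC-6).
Kavya in UTC: 10:30-17:00 (add 1h to convert from UTC-1).
Rosa in UTC: 08:30-12:00, 14:30-16:30, 17:00-18:00 (add 2h to convert from UTC-2).
Rina, Divya, and Kavya can make the full 11:30-13:00 slot — that's 3.

3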